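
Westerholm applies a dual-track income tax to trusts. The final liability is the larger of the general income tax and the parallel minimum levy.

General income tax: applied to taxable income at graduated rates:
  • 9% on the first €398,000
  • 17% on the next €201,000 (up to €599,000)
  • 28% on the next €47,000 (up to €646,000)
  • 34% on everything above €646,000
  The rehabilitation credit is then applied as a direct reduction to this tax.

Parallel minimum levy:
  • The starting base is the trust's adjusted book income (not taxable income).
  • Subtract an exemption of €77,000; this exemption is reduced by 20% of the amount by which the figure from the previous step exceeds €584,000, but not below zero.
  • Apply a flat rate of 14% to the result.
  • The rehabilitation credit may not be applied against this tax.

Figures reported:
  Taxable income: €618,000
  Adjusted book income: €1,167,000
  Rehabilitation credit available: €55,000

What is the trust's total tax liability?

General income tax:
  €398,000 × 9% = €35,820
  €201,000 × 17% = €34,170
  €19,000 × 28% = €5,320
  → €75,310
  Less rehabilitation credit €55,000 → €20,310

Parallel minimum levy:
  Base (adjusted book income): €1,167,000
  Exemption: 20% × (€1,167,000 − €584,000) = €116,600 ≥ €77,000, so the exemption is fully phased out
  Base: €1,167,000 − €0 = €1,167,000
  €1,167,000 × 14% = €163,380

€163,380 > €20,310, so the parallel minimum levy is the binding amount.

€163,380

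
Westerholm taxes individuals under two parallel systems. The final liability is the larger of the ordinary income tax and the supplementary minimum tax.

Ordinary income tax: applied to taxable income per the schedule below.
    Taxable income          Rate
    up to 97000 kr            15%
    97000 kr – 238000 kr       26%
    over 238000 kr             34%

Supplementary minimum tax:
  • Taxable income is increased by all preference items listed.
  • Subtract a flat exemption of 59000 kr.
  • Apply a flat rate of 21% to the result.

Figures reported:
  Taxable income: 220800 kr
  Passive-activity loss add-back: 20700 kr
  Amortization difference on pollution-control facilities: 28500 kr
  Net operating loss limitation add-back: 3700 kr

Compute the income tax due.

Ordinary income tax:
  97000 kr × 15% = 14550 kr
  123800 kr × 26% = 32188 kr
  → 46738 kr

Supplementary minimum tax:
  Adjusted income: 220800 kr + 20700 kr + 28500 kr + 3700 kr = 273700 kr
  Less exemption 59000 kr → base 214700 kr
  214700 kr × 21% = 45087 kr

46738 kr > 45087 kr, so the ordinary income tax governs.

46738 kr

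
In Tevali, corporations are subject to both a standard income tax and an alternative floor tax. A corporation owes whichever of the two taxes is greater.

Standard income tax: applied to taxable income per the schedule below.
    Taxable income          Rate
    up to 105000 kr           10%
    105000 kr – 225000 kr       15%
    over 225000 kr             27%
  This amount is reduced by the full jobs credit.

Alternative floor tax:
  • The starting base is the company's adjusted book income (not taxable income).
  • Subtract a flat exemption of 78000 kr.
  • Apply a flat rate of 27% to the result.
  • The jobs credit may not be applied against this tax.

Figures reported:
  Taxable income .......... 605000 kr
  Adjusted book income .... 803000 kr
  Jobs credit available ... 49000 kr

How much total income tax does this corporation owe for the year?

Standard income tax:
  105000 kr × 10% = 10500 kr
  120000 kr × 15% = 18000 kr
  380000 kr × 27% = 102600 kr
  → 131100 kr
  Less jobs credit 49000 kr → 82100 kr

Alternative floor tax:
  Base (adjusted book income): 803000 kr
  Less exemption 78000 kr → base 725000 kr
  725000 kr × 27% = 195750 kr

195750 kr > 82100 kr, so the alternative floor tax is the binding amount.

195750 kr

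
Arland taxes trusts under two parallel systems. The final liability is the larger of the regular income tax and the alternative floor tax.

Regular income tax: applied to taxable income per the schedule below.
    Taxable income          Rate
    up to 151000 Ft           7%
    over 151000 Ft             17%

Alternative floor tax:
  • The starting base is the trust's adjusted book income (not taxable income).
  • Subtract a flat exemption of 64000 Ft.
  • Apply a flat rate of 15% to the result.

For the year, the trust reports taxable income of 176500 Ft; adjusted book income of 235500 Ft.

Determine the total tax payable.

25725 Ft

Alternative floor tax:
  Base (adjusted book income): 235500 Ft
  Less exemption 64000 Ft → base 171500 Ft
  171500 Ft × 15% = 25725 Ft

Regular income tax:
  151000 Ft × 7% = 10570 Ft
  25500 Ft × 17% = 4335 Ft
  → 14905 Ft

25725 Ft > 14905 Ft, so the alternative floor tax is the binding amount.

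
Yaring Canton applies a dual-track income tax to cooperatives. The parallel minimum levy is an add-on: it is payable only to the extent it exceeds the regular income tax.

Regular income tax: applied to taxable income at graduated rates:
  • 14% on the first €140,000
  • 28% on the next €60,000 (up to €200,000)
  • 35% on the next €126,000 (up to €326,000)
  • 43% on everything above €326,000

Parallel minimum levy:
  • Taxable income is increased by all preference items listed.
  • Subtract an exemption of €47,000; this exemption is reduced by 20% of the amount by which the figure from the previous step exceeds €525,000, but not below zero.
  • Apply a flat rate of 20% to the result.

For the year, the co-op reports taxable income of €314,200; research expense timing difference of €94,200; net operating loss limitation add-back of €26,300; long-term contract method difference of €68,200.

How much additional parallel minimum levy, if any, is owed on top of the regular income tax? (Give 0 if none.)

€14,810

Parallel minimum levy:
  Adjusted income: €314,200 + €94,200 + €26,300 + €68,200 = €502,900
  Exemption: €502,900 ≤ €525,000, so full €47,000 applies
  Base: €502,900 − €47,000 = €455,900
  €455,900 × 20% = €91,180

Regular income tax:
  €140,000 × 14% = €19,600
  €60,000 × 28% = €16,800
  €114,200 × 35% = €39,970
  → €76,370

Excess of parallel minimum levy over regular income tax: €91,180 − €76,370 = €14,810.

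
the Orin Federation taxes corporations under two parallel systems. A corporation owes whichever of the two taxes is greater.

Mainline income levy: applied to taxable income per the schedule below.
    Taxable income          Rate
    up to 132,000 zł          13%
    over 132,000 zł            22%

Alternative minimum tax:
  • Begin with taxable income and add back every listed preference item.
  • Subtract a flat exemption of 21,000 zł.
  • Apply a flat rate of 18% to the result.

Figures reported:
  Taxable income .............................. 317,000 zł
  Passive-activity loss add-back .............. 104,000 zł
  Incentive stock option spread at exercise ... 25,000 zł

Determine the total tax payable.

Alternative minimum tax:
  Adjusted income: 317,000 zł + 104,000 zł + 25,000 zł = 446,000 zł
  Less exemption 21,000 zł → base 425,000 zł
  425,000 zł × 18% = 76,500 zł

Mainline income levy:
  132,000 zł × 13% = 17,160 zł
  185,000 zł × 22% = 40,700 zł
  → 57,860 zł

76,500 zł > 57,860 zł, so the alternative minimum tax is the binding amount.

76,500 zł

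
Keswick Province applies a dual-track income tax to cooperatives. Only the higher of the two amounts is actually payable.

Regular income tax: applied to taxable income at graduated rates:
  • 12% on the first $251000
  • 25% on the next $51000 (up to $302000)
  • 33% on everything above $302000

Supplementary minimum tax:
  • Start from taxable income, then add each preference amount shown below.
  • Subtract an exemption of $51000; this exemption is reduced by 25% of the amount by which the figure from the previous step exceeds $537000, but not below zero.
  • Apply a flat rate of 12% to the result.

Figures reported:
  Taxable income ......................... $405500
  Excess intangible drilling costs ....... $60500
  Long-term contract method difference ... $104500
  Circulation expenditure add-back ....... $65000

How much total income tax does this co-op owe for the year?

$77025

Regular income tax:
  $251000 × 12% = $30120
  $51000 × 25% = $12750
  $103500 × 33% = $34155
  → $77025

Supplementary minimum tax:
  Adjusted income: $405500 + $60500 + $104500 + $65000 = $635500
  Exemption: $51000 − 25% × ($635500 − $537000) = $51000 − $24625 = $26375
  Base: $635500 − $26375 = $609125
  $609125 × 12% = $73095

$77025 > $73095, so the regular income tax governs.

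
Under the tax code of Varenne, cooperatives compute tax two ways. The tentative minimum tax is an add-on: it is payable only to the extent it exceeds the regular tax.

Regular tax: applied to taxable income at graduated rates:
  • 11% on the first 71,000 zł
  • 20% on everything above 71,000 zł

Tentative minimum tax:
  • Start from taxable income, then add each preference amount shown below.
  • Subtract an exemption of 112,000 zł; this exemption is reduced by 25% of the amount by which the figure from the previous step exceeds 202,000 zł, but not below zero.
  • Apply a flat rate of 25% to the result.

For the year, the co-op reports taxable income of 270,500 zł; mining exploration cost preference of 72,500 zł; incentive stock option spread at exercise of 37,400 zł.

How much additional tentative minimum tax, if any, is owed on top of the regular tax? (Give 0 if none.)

Regular tax:
  71,000 zł × 11% = 7,810 zł
  199,500 zł × 20% = 39,900 zł
  → 47,710 zł

Tentative minimum tax:
  Adjusted income: 270,500 zł + 72,500 zł + 37,400 zł = 380,400 zł
  Exemption: 112,000 zł − 25% × (380,400 zł − 202,000 zł) = 112,000 zł − 44,600 zł = 67,400 zł
  Base: 380,400 zł − 67,400 zł = 313,000 zł
  313,000 zł × 25% = 78,250 zł

Excess of tentative minimum tax over regular tax: 78,250 zł − 47,710 zł = 30,540 zł.

30,540 zł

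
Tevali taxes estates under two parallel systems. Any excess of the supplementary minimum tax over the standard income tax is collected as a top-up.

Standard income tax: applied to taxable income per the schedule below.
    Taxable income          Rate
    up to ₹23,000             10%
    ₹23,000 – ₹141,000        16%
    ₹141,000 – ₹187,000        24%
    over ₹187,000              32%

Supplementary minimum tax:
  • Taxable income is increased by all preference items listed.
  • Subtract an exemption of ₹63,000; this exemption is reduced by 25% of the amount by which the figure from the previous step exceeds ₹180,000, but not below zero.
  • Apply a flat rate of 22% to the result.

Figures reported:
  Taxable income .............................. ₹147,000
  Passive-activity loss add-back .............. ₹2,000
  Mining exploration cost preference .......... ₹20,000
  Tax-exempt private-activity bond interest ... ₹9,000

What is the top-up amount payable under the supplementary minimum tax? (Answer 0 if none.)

₹2,680

Standard income tax:
  ₹23,000 × 10% = ₹2,300
  ₹118,000 × 16% = ₹18,880
  ₹6,000 × 24% = ₹1,440
  → ₹22,620

Supplementary minimum tax:
  Adjusted income: ₹147,000 + ₹2,000 + ₹20,000 + ₹9,000 = ₹178,000
  Exemption: ₹178,000 ≤ ₹180,000, so full ₹63,000 applies
  Base: ₹178,000 − ₹63,000 = ₹115,000
  ₹115,000 × 22% = ₹25,300

Excess of supplementary minimum tax over standard income tax: ₹25,300 − ₹22,620 = ₹2,680.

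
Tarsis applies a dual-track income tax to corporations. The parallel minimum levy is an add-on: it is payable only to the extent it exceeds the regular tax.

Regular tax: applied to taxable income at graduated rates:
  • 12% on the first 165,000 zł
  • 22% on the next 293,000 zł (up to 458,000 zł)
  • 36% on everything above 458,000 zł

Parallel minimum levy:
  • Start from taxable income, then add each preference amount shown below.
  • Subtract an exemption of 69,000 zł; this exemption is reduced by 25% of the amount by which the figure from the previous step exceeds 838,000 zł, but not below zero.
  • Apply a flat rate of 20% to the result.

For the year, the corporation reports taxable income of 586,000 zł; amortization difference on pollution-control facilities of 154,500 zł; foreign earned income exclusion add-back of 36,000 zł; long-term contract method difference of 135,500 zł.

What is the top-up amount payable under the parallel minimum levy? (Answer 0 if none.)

Parallel minimum levy:
  Adjusted income: 586,000 zł + 154,500 zł + 36,000 zł + 135,500 zł = 912,000 zł
  Exemption: 69,000 zł − 25% × (912,000 zł − 838,000 zł) = 69,000 zł − 18,500 zł = 50,500 zł
  Base: 912,000 zł − 50,500 zł = 861,500 zł
  861,500 zł × 20% = 172,300 zł

Regular tax:
  165,000 zł × 12% = 19,800 zł
  293,000 zł × 22% = 64,460 zł
  128,000 zł × 36% = 46,080 zł
  → 130,340 zł

Excess of parallel minimum levy over regular tax: 172,300 zł − 130,340 zł = 41,960 zł.

41,960 zł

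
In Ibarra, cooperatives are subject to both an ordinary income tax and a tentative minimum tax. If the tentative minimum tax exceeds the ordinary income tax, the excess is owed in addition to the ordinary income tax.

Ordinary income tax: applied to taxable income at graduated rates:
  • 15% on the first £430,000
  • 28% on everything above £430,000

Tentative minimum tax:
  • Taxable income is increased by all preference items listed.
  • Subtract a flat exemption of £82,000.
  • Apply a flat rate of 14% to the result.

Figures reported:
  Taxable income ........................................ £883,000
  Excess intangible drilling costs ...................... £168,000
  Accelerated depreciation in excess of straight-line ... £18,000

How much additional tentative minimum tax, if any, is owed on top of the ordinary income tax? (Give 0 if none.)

Ordinary income tax:
  £430,000 × 15% = £64,500
  £453,000 × 28% = £126,840
  → £191,340

Tentative minimum tax:
  Adjusted income: £883,000 + £168,000 + £18,000 = £1,069,000
  Less exemption £82,000 → base £987,000
  £987,000 × 14% = £138,180

£138,180 ≤ £191,340, so no add-on is due.

£0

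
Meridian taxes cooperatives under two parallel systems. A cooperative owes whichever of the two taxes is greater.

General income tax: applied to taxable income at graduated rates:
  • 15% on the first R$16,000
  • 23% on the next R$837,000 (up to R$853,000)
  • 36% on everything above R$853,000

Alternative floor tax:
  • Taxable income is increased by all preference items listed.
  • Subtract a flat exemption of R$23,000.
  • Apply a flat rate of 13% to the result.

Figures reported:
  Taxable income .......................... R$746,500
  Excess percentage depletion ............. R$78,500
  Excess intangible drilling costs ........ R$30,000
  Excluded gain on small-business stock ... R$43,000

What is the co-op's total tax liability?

R$170,415

Alternative floor tax:
  Adjusted income: R$746,500 + R$78,500 + R$30,000 + R$43,000 = R$898,000
  Less exemption R$23,000 → base R$875,000
  R$875,000 × 13% = R$113,750

General income tax:
  R$16,000 × 15% = R$2,400
  R$730,500 × 23% = R$168,015
  → R$170,415

R$170,415 > R$113,750, so the general income tax governs.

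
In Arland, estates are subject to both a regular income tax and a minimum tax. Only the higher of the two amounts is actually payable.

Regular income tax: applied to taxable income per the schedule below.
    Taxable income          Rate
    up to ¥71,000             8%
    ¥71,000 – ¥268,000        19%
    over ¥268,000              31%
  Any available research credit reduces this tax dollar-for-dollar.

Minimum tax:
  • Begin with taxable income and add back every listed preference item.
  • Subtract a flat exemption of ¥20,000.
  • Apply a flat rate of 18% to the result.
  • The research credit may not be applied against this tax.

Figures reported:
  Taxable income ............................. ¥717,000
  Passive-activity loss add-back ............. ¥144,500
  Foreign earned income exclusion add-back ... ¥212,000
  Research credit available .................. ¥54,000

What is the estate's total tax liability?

¥189,630

Minimum tax:
  Adjusted income: ¥717,000 + ¥144,500 + ¥212,000 = ¥1,073,500
  Less exemption ¥20,000 → base ¥1,053,500
  ¥1,053,500 × 18% = ¥189,630

Regular income tax:
  ¥71,000 × 8% = ¥5,680
  ¥197,000 × 19% = ¥37,430
  ¥449,000 × 31% = ¥139,190
  → ¥182,300
  Less research credit ¥54,000 → ¥128,300

¥189,630 > ¥128,300, so the minimum tax is the binding amount.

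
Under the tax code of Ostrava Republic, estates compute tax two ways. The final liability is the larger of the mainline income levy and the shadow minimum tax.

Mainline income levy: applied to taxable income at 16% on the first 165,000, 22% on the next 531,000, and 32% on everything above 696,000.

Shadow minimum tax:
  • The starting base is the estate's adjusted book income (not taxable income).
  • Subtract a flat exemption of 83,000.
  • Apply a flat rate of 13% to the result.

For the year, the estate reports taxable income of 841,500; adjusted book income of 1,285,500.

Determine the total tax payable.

Shadow minimum tax:
  Base (adjusted book income): 1,285,500
  Less exemption 83,000 → base 1,202,500
  1,202,500 × 13% = 156,325

Mainline income levy:
  165,000 × 16% = 26,400
  531,000 × 22% = 116,820
  145,500 × 32% = 46,560
  → 189,780

189,780 > 156,325, so the mainline income levy governs.

189,780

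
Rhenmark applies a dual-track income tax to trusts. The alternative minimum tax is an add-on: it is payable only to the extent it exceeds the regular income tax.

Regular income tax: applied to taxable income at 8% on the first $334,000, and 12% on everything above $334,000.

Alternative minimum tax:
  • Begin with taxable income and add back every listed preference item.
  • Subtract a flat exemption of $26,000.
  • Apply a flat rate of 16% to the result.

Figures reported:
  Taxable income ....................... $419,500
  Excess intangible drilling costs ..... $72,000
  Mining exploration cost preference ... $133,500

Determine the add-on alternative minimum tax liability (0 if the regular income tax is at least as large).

$58,860

Alternative minimum tax:
  Adjusted income: $419,500 + $72,000 + $133,500 = $625,000
  Less exemption $26,000 → base $599,000
  $599,000 × 16% = $95,840

Regular income tax:
  $334,000 × 8% = $26,720
  $85,500 × 12% = $10,260
  → $36,980

Excess of alternative minimum tax over regular income tax: $95,840 − $36,980 = $58,860.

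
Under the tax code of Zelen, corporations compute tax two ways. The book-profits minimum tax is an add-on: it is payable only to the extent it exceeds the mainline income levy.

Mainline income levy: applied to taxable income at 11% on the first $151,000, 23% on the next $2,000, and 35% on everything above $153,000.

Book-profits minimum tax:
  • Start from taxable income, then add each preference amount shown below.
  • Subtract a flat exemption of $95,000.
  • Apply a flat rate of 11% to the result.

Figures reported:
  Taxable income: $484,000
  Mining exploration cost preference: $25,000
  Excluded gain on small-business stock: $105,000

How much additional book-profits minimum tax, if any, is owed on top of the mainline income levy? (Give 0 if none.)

Book-profits minimum tax:
  Adjusted income: $484,000 + $25,000 + $105,000 = $614,000
  Less exemption $95,000 → base $519,000
  $519,000 × 11% = $57,090

Mainline income levy:
  $151,000 × 11% = $16,610
  $2,000 × 23% = $460
  $331,000 × 35% = $115,850
  → $132,920

$57,090 ≤ $132,920, so no add-on is due.

$0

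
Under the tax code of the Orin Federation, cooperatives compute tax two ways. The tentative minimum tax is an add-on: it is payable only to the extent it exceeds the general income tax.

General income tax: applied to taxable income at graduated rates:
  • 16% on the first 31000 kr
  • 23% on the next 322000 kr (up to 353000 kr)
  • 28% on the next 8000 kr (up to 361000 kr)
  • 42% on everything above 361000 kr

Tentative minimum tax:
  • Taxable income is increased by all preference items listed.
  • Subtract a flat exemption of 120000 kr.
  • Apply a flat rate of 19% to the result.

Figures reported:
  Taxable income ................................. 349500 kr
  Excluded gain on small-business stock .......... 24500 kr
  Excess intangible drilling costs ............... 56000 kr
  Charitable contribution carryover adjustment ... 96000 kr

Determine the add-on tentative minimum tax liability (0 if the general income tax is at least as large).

0 kr

Tentative minimum tax:
  Adjusted income: 349500 kr + 24500 kr + 56000 kr + 96000 kr = 526000 kr
  Less exemption 120000 kr → base 406000 kr
  406000 kr × 19% = 77140 kr

General income tax:
  31000 kr × 16% = 4960 kr
  318500 kr × 23% = 73255 kr
  → 78215 kr

77140 kr ≤ 78215 kr, so no add-on is due.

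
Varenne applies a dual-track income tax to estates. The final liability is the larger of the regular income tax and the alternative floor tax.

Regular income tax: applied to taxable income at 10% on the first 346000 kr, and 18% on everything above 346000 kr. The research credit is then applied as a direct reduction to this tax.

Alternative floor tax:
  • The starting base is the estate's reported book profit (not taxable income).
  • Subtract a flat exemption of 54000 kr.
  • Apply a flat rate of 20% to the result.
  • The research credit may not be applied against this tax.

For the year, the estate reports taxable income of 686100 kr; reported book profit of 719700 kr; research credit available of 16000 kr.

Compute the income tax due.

Regular income tax:
  346000 kr × 10% = 34600 kr
  340100 kr × 18% = 61218 kr
  → 95818 kr
  Less research credit 16000 kr → 79818 kr

Alternative floor tax:
  Base (reported book profit): 719700 kr
  Less exemption 54000 kr → base 665700 kr
  665700 kr × 20% = 133140 kr

133140 kr > 79818 kr, so the alternative floor tax is the binding amount.

133140 kr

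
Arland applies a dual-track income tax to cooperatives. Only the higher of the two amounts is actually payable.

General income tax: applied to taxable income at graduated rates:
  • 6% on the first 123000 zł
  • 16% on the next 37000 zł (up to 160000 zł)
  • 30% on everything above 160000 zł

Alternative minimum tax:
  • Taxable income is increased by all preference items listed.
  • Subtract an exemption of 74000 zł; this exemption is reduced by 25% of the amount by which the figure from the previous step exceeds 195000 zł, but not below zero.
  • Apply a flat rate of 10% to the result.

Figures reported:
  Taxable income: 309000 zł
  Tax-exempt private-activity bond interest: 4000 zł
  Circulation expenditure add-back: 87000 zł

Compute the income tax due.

58000 zł

General income tax:
  123000 zł × 6% = 7380 zł
  37000 zł × 16% = 5920 zł
  149000 zł × 30% = 44700 zł
  → 58000 zł

Alternative minimum tax:
  Adjusted income: 309000 zł + 4000 zł + 87000 zł = 400000 zł
  Exemption: 74000 zł − 25% × (400000 zł − 195000 zł) = 74000 zł − 51250 zł = 22750 zł
  Base: 400000 zł − 22750 zł = 377250 zł
  377250 zł × 10% = 37725 zł

58000 zł > 37725 zł, so the general income tax governs.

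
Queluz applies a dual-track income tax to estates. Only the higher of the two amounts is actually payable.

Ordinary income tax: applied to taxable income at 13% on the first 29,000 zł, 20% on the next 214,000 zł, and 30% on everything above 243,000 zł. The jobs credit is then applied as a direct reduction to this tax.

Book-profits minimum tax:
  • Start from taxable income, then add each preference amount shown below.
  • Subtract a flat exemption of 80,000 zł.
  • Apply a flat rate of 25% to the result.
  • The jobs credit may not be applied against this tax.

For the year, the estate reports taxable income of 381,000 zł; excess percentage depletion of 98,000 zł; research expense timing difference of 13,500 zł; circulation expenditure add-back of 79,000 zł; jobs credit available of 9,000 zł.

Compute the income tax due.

Ordinary income tax:
  29,000 zł × 13% = 3,770 zł
  214,000 zł × 20% = 42,800 zł
  138,000 zł × 30% = 41,400 zł
  → 87,970 zł
  Less jobs credit 9,000 zł → 78,970 zł

Book-profits minimum tax:
  Adjusted income: 381,000 zł + 98,000 zł + 13,500 zł + 79,000 zł = 571,500 zł
  Less exemption 80,000 zł → base 491,500 zł
  491,500 zł × 25% = 122,875 zł

122,875 zł > 78,970 zł, so the book-profits minimum tax is the binding amount.

122,875 zł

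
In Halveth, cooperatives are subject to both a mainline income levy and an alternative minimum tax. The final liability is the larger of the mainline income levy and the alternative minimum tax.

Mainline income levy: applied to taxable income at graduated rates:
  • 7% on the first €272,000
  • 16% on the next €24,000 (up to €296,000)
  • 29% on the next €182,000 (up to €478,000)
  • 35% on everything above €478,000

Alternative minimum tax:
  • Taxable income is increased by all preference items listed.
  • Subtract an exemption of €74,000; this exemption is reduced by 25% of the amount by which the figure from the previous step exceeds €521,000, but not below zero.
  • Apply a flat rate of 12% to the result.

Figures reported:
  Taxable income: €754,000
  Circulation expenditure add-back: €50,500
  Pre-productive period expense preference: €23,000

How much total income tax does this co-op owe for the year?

€172,260

Mainline income levy:
  €272,000 × 7% = €19,040
  €24,000 × 16% = €3,840
  €182,000 × 29% = €52,780
  €276,000 × 35% = €96,600
  → €172,260

Alternative minimum tax:
  Adjusted income: €754,000 + €50,500 + €23,000 = €827,500
  Exemption: 25% × (€827,500 − €521,000) = €76,625 ≥ €74,000, so the exemption is fully phased out
  Base: €827,500 − €0 = €827,500
  €827,500 × 12% = €99,300

€172,260 > €99,300, so the mainline income levy governs.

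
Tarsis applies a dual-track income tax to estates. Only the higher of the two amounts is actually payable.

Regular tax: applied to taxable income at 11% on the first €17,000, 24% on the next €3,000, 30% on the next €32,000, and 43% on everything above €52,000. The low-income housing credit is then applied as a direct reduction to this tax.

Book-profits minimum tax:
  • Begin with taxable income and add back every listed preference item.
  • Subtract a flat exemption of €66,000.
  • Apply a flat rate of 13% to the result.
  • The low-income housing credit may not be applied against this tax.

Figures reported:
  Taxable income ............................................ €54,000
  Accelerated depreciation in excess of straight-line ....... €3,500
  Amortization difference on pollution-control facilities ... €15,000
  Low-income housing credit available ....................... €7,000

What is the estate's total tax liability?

Book-profits minimum tax:
  Adjusted income: €54,000 + €3,500 + €15,000 = €72,500
  Less exemption €66,000 → base €6,500
  €6,500 × 13% = €845

Regular tax:
  €17,000 × 11% = €1,870
  €3,000 × 24% = €720
  €32,000 × 30% = €9,600
  €2,000 × 43% = €860
  → €13,050
  Less low-income housing credit €7,000 → €6,050

€6,050 > €845, so the regular tax governs.

€6,050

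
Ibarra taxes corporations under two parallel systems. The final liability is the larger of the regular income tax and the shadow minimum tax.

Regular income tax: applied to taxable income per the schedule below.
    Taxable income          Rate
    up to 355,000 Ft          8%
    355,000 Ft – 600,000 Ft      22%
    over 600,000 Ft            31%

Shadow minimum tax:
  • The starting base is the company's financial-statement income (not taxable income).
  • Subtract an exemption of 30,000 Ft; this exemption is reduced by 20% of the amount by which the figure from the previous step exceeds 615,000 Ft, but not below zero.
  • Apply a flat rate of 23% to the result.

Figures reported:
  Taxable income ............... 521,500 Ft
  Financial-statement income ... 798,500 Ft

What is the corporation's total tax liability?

Shadow minimum tax:
  Base (financial-statement income): 798,500 Ft
  Exemption: 20% × (798,500 Ft − 615,000 Ft) = 36,700 Ft ≥ 30,000 Ft, so the exemption is fully phased out
  Base: 798,500 Ft − 0 Ft = 798,500 Ft
  798,500 Ft × 23% = 183,655 Ft

Regular income tax:
  355,000 Ft × 8% = 28,400 Ft
  166,500 Ft × 22% = 36,630 Ft
  → 65,030 Ft

183,655 Ft > 65,030 Ft, so the shadow minimum tax is the binding amount.

183,655 Ft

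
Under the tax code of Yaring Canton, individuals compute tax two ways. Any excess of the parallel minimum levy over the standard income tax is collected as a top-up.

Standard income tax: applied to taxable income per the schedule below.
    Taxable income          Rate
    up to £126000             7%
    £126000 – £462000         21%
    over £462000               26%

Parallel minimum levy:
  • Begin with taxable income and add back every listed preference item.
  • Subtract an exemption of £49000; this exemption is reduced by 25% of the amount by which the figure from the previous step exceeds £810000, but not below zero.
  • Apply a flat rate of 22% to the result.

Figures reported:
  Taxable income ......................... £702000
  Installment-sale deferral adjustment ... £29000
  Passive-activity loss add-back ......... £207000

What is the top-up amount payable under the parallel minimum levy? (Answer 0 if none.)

£60840

Parallel minimum levy:
  Adjusted income: £702000 + £29000 + £207000 = £938000
  Exemption: £49000 − 25% × (£938000 − £810000) = £49000 − £32000 = £17000
  Base: £938000 − £17000 = £921000
  £921000 × 22% = £202620

Standard income tax:
  £126000 × 7% = £8820
  £336000 × 21% = £70560
  £240000 × 26% = £62400
  → £141780

Excess of parallel minimum levy over standard income tax: £202620 − £141780 = £60840.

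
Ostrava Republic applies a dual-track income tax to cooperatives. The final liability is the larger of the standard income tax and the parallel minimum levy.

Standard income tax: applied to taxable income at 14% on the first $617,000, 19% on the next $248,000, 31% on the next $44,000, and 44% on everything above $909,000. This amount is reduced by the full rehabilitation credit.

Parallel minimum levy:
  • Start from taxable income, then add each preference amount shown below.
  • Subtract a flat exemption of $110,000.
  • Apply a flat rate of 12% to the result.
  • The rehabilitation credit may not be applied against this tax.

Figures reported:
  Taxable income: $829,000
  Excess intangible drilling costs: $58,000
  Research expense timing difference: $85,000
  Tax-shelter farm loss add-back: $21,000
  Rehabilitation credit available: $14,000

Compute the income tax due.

Standard income tax:
  $617,000 × 14% = $86,380
  $212,000 × 19% = $40,280
  → $126,660
  Less rehabilitation credit $14,000 → $112,660

Parallel minimum levy:
  Adjusted income: $829,000 + $58,000 + $85,000 + $21,000 = $993,000
  Less exemption $110,000 → base $883,000
  $883,000 × 12% = $105,960

$112,660 > $105,960, so the standard income tax governs.

$112,660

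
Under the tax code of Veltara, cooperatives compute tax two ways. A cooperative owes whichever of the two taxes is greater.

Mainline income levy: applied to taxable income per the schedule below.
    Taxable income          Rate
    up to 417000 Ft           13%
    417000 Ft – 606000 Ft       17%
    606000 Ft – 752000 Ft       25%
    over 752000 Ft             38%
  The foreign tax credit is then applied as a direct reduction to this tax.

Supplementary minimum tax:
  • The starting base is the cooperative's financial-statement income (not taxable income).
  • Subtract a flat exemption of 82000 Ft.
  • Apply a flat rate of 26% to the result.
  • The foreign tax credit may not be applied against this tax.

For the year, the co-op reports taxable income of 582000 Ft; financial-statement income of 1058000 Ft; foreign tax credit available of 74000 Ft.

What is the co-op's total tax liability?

Supplementary minimum tax:
  Base (financial-statement income): 1058000 Ft
  Less exemption 82000 Ft → base 976000 Ft
  976000 Ft × 26% = 253760 Ft

Mainline income levy:
  417000 Ft × 13% = 54210 Ft
  165000 Ft × 17% = 28050 Ft
  → 82260 Ft
  Less foreign tax credit 74000 Ft → 8260 Ft

253760 Ft > 8260 Ft, so the supplementary minimum tax is the binding amount.

253760 Ft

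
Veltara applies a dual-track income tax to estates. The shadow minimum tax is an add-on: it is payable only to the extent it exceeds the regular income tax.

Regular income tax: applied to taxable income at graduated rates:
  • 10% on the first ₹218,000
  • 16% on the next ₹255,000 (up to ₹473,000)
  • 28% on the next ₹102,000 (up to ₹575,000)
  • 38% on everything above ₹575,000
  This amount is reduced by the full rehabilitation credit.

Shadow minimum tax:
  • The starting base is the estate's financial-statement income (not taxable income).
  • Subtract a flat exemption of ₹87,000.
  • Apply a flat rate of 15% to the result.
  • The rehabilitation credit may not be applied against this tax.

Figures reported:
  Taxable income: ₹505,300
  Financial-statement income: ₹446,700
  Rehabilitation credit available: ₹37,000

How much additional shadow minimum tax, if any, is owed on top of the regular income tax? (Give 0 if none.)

Shadow minimum tax:
  Base (financial-statement income): ₹446,700
  Less exemption ₹87,000 → base ₹359,700
  ₹359,700 × 15% = ₹53,955

Regular income tax:
  ₹218,000 × 10% = ₹21,800
  ₹255,000 × 16% = ₹40,800
  ₹32,300 × 28% = ₹9,044
  → ₹71,644
  Less rehabilitation credit ₹37,000 → ₹34,644

Excess of shadow minimum tax over regular income tax: ₹53,955 − ₹34,644 = ₹19,311.

₹19,311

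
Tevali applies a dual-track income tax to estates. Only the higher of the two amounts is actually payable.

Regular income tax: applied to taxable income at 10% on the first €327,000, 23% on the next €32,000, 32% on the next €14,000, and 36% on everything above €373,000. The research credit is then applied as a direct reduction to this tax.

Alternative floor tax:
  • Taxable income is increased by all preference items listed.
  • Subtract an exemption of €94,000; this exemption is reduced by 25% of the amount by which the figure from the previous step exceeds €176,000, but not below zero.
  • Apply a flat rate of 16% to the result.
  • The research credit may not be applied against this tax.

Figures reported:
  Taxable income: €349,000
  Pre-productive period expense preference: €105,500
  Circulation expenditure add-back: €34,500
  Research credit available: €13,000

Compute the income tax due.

Regular income tax:
  €327,000 × 10% = €32,700
  €22,000 × 23% = €5,060
  → €37,760
  Less research credit €13,000 → €24,760

Alternative floor tax:
  Adjusted income: €349,000 + €105,500 + €34,500 = €489,000
  Exemption: €94,000 − 25% × (€489,000 − €176,000) = €94,000 − €78,250 = €15,750
  Base: €489,000 − €15,750 = €473,250
  €473,250 × 16% = €75,720

€75,720 > €24,760, so the alternative floor tax is the binding amount.

€75,720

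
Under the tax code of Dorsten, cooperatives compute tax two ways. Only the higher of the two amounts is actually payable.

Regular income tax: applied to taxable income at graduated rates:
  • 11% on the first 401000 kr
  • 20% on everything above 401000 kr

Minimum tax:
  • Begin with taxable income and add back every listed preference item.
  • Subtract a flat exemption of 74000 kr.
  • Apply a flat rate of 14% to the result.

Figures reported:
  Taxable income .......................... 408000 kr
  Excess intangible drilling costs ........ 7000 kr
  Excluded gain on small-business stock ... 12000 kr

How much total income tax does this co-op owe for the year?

Regular income tax:
  401000 kr × 11% = 44110 kr
  7000 kr × 20% = 1400 kr
  → 45510 kr

Minimum tax:
  Adjusted income: 408000 kr + 7000 kr + 12000 kr = 427000 kr
  Less exemption 74000 kr → base 353000 kr
  353000 kr × 14% = 49420 kr

49420 kr > 45510 kr, so the minimum tax is the binding amount.

49420 kr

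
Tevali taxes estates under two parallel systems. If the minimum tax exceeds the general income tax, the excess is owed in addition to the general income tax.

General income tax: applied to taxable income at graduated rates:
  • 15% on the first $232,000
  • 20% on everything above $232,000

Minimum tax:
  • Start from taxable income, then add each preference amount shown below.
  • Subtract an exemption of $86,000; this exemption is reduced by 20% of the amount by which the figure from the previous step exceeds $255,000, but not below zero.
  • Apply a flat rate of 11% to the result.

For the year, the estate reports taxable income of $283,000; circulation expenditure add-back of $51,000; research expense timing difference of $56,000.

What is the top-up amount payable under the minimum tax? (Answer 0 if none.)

$0

General income tax:
  $232,000 × 15% = $34,800
  $51,000 × 20% = $10,200
  → $45,000

Minimum tax:
  Adjusted income: $283,000 + $51,000 + $56,000 = $390,000
  Exemption: $86,000 − 20% × ($390,000 − $255,000) = $86,000 − $27,000 = $59,000
  Base: $390,000 − $59,000 = $331,000
  $331,000 × 11% = $36,410

$36,410 ≤ $45,000, so no add-on is due.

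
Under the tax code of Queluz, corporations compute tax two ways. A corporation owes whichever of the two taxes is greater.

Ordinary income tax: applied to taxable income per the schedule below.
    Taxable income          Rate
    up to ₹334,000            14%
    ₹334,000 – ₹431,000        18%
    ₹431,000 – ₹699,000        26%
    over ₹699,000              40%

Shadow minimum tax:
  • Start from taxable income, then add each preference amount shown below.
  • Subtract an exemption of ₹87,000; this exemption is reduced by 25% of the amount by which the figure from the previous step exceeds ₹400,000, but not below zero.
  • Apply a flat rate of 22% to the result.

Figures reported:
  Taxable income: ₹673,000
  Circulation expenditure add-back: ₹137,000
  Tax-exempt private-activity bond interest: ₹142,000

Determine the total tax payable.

Shadow minimum tax:
  Adjusted income: ₹673,000 + ₹137,000 + ₹142,000 = ₹952,000
  Exemption: 25% × (₹952,000 − ₹400,000) = ₹138,000 ≥ ₹87,000, so the exemption is fully phased out
  Base: ₹952,000 − ₹0 = ₹952,000
  ₹952,000 × 22% = ₹209,440

Ordinary income tax:
  ₹334,000 × 14% = ₹46,760
  ₹97,000 × 18% = ₹17,460
  ₹242,000 × 26% = ₹62,920
  → ₹127,140

₹209,440 > ₹127,140, so the shadow minimum tax is the binding amount.

₹209,440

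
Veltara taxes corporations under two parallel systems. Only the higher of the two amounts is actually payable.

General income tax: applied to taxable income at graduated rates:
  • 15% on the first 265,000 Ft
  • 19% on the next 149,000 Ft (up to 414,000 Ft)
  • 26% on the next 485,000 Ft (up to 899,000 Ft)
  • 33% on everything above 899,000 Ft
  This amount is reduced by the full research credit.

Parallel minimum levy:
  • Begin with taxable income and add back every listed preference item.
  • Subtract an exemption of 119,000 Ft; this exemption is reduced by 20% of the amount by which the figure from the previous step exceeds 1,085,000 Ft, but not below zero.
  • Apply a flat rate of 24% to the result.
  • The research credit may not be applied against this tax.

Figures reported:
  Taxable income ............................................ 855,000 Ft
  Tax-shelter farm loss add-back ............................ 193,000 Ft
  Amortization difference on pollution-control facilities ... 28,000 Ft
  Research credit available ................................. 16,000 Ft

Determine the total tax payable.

229,680 Ft

General income tax:
  265,000 Ft × 15% = 39,750 Ft
  149,000 Ft × 19% = 28,310 Ft
  441,000 Ft × 26% = 114,660 Ft
  → 182,720 Ft
  Less research credit 16,000 Ft → 166,720 Ft

Parallel minimum levy:
  Adjusted income: 855,000 Ft + 193,000 Ft + 28,000 Ft = 1,076,000 Ft
  Exemption: 1,076,000 Ft ≤ 1,085,000 Ft, so full 119,000 Ft applies
  Base: 1,076,000 Ft − 119,000 Ft = 957,000 Ft
  957,000 Ft × 24% = 229,680 Ft

229,680 Ft > 166,720 Ft, so the parallel minimum levy is the binding amount.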